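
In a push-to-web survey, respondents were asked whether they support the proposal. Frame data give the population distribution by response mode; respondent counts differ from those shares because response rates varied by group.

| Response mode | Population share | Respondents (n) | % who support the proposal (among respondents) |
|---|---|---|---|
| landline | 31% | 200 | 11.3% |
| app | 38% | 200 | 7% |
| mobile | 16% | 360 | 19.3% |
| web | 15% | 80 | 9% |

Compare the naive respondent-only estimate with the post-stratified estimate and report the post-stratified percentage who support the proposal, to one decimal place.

10.6%

Naive respondent-only estimate (weights = respondent counts):
  (200/840)×11.3 + (200/840)×7 + (360/840)×19.3 + (80/840)×9 = 13.4857%
Reweighting by population response mode shares:
  0.31×11.3 + 0.38×7 + 0.16×19.3 + 0.15×9 = 10.601%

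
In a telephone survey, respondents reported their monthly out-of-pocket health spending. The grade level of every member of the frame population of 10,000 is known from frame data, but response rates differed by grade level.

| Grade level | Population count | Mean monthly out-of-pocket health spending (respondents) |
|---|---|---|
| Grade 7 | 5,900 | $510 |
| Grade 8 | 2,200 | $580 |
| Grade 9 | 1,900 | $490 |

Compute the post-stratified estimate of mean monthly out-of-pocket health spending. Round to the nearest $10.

$520

Reweight to the known grade level distribution:
  Grade 7: (5,900/10,000) × 510 = 300.9
  Grade 8: (2,200/10,000) × 580 = 127.6
  Grade 9: (1,900/10,000) × 490 = 93.1
Post-stratified estimate = 521.6 → $520.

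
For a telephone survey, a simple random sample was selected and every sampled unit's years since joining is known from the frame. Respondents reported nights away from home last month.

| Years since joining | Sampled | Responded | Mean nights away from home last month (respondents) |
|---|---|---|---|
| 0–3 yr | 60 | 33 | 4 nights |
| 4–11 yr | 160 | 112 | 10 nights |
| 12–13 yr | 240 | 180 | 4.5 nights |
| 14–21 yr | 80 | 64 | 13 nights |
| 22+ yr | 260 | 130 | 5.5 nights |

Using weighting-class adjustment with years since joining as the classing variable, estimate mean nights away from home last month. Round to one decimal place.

Class response rates: 0–3 yr 33/60 = 55%, 4–11 yr 112/160 = 70%, 12–13 yr 180/240 = 75%, 14–21 yr 64/80 = 80%, 22+ yr 130/260 = 50%.
Weighting each respondent by the inverse class response rate inflates each class back to its sampled size, so the class weight is n_sampled:
  0–3 yr: 60 × 4 = 240
  4–11 yr: 160 × 10 = 1600
  12–13 yr: 240 × 4.5 = 1080
  14–21 yr: 80 × 13 = 1040
  22+ yr: 260 × 5.5 = 1430
Adjusted estimate = 5390 / 800 = 6.7375 → 6.7.

6.7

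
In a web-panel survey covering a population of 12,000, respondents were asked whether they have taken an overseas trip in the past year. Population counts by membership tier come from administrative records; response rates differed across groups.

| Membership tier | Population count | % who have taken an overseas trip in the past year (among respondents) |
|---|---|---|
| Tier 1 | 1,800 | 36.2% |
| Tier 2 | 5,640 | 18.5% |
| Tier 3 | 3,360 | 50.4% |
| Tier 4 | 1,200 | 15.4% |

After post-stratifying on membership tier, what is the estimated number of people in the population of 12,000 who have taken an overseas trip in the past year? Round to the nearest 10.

3,570

Apply each group's respondent rate to its population count:
  Tier 1: 1,800 × 36.2% = 651.6
  Tier 2: 5,640 × 18.5% = 1043.4
  Tier 3: 3,360 × 50.4% = 1693.44
  Tier 4: 1,200 × 15.4% = 184.8
Estimated total = 3573.24 → 3,570.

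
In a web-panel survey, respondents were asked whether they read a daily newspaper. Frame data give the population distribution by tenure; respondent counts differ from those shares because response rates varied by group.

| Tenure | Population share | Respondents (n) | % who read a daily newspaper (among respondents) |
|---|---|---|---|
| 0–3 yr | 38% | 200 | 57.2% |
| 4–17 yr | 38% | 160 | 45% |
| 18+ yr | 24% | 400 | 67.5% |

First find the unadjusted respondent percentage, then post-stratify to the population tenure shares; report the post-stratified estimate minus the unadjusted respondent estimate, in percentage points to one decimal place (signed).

Naive respondent-only estimate (weights = respondent counts):
  (200/760)×57.2 + (160/760)×45 + (400/760)×67.5 = 60.0526%
Post-stratified estimate weights by population shares:
  0.38×57.2 + 0.38×45 + 0.24×67.5 = 55.036%
Difference = 55.036 − 60.0526 = -5.0166 pp.

-5.0 percentage points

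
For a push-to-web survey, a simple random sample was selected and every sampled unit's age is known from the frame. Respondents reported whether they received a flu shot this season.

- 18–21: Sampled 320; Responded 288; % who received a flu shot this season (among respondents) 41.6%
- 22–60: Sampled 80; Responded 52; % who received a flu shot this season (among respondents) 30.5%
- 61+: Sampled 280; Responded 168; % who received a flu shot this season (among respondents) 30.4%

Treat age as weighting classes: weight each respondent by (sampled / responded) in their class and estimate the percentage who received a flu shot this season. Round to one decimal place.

Response rates by class: 18–21 288/320 = 90%, 22–60 52/80 = 65%, 61+ 168/280 = 60%.
With weight = n_sampled/n_responded per class, the weighted class total is n_sampled:
  18–21: 320 × 41.6 = 13,312
  22–60: 80 × 30.5 = 2440
  61+: 280 × 30.4 = 8512
Adjusted estimate = 24,264 / 680 = 35.6824 → 35.7%.

35.7%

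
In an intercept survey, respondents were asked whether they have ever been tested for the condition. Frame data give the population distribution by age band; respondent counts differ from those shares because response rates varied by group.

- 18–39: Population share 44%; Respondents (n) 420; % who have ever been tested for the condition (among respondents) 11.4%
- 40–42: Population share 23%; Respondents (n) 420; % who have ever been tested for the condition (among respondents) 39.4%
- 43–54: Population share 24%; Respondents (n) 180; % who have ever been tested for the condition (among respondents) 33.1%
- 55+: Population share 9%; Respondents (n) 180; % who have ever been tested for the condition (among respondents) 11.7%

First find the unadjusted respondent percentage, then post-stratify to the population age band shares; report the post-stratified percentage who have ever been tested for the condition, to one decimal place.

23.1%

Unadjusted (pooled respondent) estimate weights by respondent counts:
  (420/1200)×11.4 + (420/1200)×39.4 + (180/1200)×33.1 + (180/1200)×11.7 = 24.5%
Reweighting by population age band shares:
  0.44×11.4 + 0.23×39.4 + 0.24×33.1 + 0.09×11.7 = 23.075%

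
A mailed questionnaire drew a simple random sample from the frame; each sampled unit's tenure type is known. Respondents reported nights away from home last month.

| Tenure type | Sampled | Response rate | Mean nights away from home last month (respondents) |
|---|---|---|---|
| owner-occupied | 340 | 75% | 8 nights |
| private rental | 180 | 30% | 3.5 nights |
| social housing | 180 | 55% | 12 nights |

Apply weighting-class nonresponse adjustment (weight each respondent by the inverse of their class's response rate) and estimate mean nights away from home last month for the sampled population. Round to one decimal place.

With weight = n_sampled/n_responded per class, the weighted class total is n_sampled:
  owner-occupied: 340 × 8 = 2720
  private rental: 180 × 3.5 = 630
  social housing: 180 × 12 = 2160
Adjusted estimate = 5510 / 700 = 7.87143 → 7.9.

7.9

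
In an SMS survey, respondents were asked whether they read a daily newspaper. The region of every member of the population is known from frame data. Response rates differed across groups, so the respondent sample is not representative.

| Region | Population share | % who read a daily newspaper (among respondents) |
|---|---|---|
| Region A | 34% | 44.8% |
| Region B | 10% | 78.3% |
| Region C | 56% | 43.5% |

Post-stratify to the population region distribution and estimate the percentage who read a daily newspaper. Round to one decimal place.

47.4%

Weight each group's respondent value by its population share:
  Region A: 0.34 × 44.8 = 15.232
  Region B: 0.1 × 78.3 = 7.83
  Region C: 0.56 × 43.5 = 24.36
Post-stratified estimate = 47.422 → 47.4%.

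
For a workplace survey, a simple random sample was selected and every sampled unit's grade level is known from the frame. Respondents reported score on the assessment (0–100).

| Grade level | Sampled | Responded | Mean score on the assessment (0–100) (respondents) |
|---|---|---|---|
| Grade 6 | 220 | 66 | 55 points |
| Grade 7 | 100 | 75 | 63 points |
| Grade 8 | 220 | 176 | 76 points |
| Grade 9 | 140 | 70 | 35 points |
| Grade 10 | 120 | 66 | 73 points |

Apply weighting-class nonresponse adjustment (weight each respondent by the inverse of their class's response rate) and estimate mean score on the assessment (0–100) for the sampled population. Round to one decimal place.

Class response rates: Grade 6 66/220 = 30%, Grade 7 75/100 = 75%, Grade 8 176/220 = 80%, Grade 9 70/140 = 50%, Grade 10 66/120 = 55%.
With weight = n_sampled/n_responded per class, the weighted class total is n_sampled:
  Grade 6: 220 × 55 = 12,100
  Grade 7: 100 × 63 = 6300
  Grade 8: 220 × 76 = 16,720
  Grade 9: 140 × 35 = 4900
  Grade 10: 120 × 73 = 8760
Adjusted estimate = 48,780 / 800 = 60.975 → 61.0.

61.0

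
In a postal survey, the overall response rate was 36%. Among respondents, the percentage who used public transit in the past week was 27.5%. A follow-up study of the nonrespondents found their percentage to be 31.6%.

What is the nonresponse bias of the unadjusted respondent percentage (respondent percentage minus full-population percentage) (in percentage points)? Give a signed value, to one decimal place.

Nonresponse fraction = 1 − 0.36 = 0.64.
Bias = (nonresponse fraction) × (respondent percentage − nonrespondent percentage)
     = 0.64 × (27.5 − 31.6) = 0.64 × -4.1 = -2.624.

-2.6 percentage points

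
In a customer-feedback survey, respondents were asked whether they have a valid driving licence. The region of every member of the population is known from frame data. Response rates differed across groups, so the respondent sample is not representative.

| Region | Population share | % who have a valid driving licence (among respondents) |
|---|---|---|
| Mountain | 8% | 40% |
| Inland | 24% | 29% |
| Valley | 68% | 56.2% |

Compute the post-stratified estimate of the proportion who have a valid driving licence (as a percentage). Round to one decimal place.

Reweight to the known region distribution:
  Mountain: 0.08 × 40 = 3.2
  Inland: 0.24 × 29 = 6.96
  Valley: 0.68 × 56.2 = 38.216
Post-stratified estimate = 48.376 → 48.4%.

48.4%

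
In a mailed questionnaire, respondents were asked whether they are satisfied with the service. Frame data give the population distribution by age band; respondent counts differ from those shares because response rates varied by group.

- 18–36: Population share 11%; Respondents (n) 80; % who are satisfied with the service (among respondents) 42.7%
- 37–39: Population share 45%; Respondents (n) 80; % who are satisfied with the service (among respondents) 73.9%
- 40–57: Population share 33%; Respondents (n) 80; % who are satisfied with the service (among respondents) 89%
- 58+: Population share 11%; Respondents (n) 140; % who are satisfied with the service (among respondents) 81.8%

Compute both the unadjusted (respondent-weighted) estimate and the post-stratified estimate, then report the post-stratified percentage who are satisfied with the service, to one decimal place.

76.3%

Unadjusted (pooled respondent) estimate weights by respondent counts:
  (80/380)×42.7 + (80/380)×73.9 + (80/380)×89 + (140/380)×81.8 = 73.4211%
Post-stratifying to population shares instead:
  0.11×42.7 + 0.45×73.9 + 0.33×89 + 0.11×81.8 = 76.32%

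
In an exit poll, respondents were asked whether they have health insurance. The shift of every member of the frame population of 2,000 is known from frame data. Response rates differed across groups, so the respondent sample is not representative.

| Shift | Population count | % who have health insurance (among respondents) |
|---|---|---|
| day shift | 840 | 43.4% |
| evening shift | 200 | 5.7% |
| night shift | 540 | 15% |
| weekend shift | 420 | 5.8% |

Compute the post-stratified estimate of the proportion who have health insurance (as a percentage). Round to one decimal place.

24.1%

Weight each group's respondent value by its population share:
  day shift: (840/2,000) × 43.4 = 18.228
  evening shift: (200/2,000) × 5.7 = 0.57
  night shift: (540/2,000) × 15 = 4.05
  weekend shift: (420/2,000) × 5.8 = 1.218
Post-stratified estimate = 24.066 → 24.1%.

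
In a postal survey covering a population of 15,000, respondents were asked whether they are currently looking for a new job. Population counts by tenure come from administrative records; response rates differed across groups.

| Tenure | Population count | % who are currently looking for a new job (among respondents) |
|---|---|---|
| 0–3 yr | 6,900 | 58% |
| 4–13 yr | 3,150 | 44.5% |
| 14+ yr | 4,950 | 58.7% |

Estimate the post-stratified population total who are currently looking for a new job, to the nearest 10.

Each cell contributes its population count × the respondent rate:
  0–3 yr: 6,900 × 58% = 4002
  4–13 yr: 3,150 × 44.5% = 1401.75
  14+ yr: 4,950 × 58.7% = 2905.65
Estimated total = 8309.4 → 8,310.

8,310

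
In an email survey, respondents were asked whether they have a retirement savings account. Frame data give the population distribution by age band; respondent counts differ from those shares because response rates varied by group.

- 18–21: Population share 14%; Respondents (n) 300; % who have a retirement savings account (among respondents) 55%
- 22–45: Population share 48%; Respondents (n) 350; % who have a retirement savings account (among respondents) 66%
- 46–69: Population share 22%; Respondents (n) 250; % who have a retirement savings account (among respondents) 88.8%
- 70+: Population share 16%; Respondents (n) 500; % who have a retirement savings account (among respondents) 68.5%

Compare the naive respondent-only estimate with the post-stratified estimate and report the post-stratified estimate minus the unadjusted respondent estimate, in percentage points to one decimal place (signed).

+1.3 percentage points

Naive respondent-only estimate (weights = respondent counts):
  (300/1400)×55 + (350/1400)×66 + (250/1400)×88.8 + (500/1400)×68.5 = 68.6071%
Post-stratifying to population shares instead:
  0.14×55 + 0.48×66 + 0.22×88.8 + 0.16×68.5 = 69.876%
Difference = 69.876 − 68.6071 = 1.2689 pp.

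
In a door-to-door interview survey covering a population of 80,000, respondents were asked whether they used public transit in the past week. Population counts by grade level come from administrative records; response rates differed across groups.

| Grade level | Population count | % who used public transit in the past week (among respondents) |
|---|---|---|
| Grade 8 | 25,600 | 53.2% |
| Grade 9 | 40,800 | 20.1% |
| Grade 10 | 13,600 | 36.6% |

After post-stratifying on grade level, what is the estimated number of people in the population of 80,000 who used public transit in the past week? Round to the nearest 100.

26,800

Estimated count per cell = population count × respondent percentage:
  Grade 8: 25,600 × 53.2% = 13619.2
  Grade 9: 40,800 × 20.1% = 8200.8
  Grade 10: 13,600 × 36.6% = 4977.6
Estimated total = 26797.6 → 26,800.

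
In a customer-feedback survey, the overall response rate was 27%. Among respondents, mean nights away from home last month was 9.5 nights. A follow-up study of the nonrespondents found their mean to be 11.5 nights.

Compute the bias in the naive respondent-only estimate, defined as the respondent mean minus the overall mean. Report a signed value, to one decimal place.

Nonresponse fraction = 1 − 0.27 = 0.73.
Bias = (nonresponse fraction) × (respondent mean − nonrespondent mean)
     = 0.73 × (9.5 − 11.5) = 0.73 × -2 = -1.46.

-1.5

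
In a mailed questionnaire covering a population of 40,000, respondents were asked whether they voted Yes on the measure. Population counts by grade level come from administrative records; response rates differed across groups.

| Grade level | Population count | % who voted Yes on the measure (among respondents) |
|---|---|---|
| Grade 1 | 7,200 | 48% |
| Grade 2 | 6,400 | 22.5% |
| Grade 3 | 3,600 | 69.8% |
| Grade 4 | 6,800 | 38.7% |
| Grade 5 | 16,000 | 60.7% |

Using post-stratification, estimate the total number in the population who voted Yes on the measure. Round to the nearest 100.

19,800

Apply each group's respondent rate to its population count:
  Grade 1: 7,200 × 48% = 3456
  Grade 2: 6,400 × 22.5% = 1440
  Grade 3: 3,600 × 69.8% = 2512.8
  Grade 4: 6,800 × 38.7% = 2631.6
  Grade 5: 16,000 × 60.7% = 9712
Estimated total = 19752.4 → 19,800.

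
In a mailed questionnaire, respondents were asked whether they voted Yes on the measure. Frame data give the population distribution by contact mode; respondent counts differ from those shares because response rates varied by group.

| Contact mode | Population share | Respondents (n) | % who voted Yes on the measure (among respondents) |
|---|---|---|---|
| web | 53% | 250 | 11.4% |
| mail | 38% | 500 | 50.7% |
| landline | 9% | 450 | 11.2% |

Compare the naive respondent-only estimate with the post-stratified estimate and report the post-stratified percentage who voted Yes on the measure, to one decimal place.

Without adjustment, the pooled respondent share is:
  (250/1200)×11.4 + (500/1200)×50.7 + (450/1200)×11.2 = 27.7%
Reweighting by population contact mode shares:
  0.53×11.4 + 0.38×50.7 + 0.09×11.2 = 26.316%

26.3%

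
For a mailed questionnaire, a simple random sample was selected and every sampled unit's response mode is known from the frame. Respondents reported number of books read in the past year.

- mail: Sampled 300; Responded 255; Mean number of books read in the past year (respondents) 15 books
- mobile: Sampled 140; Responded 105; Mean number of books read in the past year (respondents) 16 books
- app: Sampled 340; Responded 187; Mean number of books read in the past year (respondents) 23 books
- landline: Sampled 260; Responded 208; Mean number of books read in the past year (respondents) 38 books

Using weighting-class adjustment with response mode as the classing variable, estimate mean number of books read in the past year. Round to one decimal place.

Class response rates: mail 255/300 = 85%, mobile 105/140 = 75%, app 187/340 = 55%, landline 208/260 = 80%.
Weighting each respondent by the inverse class response rate inflates each class back to its sampled size, so the class weight is n_sampled:
  mail: 300 × 15 = 4500
  mobile: 140 × 16 = 2240
  app: 340 × 23 = 7820
  landline: 260 × 38 = 9880
Adjusted estimate = 24,440 / 1,040 = 23.5 → 23.5.

23.5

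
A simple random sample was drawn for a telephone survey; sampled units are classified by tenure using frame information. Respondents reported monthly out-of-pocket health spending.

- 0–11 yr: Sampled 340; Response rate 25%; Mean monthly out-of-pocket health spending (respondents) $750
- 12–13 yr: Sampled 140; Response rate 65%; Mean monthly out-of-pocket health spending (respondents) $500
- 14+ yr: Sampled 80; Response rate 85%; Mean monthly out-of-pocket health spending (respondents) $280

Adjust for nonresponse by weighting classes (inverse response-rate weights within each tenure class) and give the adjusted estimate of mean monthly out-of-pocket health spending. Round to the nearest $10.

Weighting each respondent by the inverse class response rate inflates each class back to its sampled size, so the class weight is n_sampled:
  0–11 yr: 340 × 750 = 255,000
  12–13 yr: 140 × 500 = 70,000
  14+ yr: 80 × 280 = 22,400
Adjusted estimate = 347,400 / 560 = 620.357 → $620.

$620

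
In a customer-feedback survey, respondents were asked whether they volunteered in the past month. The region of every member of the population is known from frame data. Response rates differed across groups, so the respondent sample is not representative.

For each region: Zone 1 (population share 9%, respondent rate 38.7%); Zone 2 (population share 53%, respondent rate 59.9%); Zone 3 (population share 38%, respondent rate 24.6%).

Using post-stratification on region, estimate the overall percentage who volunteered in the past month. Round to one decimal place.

44.6%

Post-stratification weights by population share, not respondent share:
  Zone 1: 0.09 × 38.7 = 3.483
  Zone 2: 0.53 × 59.9 = 31.747
  Zone 3: 0.38 × 24.6 = 9.348
Post-stratified estimate = 44.578 → 44.6%.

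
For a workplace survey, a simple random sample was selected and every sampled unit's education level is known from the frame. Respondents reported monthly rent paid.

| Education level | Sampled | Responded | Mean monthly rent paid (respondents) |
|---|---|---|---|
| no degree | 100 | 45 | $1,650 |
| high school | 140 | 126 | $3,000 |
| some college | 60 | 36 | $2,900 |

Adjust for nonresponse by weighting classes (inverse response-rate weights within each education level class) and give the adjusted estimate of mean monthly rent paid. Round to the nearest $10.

$2,530

Class response rates: no degree 45/100 = 45%, high school 126/140 = 90%, some college 36/60 = 60%.
Weighting each respondent by the inverse class response rate inflates each class back to its sampled size, so the class weight is n_sampled:
  no degree: 100 × 1650 = 165,000
  high school: 140 × 3000 = 420,000
  some college: 60 × 2900 = 174,000
Adjusted estimate = 759,000 / 300 = 2530 → $2,530.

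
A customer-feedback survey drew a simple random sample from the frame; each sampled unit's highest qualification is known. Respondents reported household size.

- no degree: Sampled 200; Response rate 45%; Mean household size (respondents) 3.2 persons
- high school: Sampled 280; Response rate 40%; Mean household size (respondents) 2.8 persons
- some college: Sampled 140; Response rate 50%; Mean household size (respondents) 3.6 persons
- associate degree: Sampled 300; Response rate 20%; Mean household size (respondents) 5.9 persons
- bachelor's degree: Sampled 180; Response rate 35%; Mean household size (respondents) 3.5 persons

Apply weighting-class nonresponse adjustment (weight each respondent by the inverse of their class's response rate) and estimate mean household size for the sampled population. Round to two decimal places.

3.93

Each respondent's weight = sampled/responded in their class; summing within a class gives n_sampled, so:
  no degree: 200 × 3.2 = 640
  high school: 280 × 2.8 = 784
  some college: 140 × 3.6 = 504
  associate degree: 300 × 5.9 = 1770
  bachelor's degree: 180 × 3.5 = 630
Adjusted estimate = 4328 / 1,100 = 3.93454 → 3.93.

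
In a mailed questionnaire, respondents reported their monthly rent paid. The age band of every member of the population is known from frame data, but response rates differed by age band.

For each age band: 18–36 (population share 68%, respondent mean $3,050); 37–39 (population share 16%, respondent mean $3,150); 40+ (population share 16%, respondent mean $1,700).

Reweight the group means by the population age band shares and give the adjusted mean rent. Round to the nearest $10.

Weight each group's respondent value by its population share:
  18–36: 0.68 × 3050 = 2074
  37–39: 0.16 × 3150 = 504
  40+: 0.16 × 1700 = 272
Post-stratified estimate = 2850 → $2,850.

$2,850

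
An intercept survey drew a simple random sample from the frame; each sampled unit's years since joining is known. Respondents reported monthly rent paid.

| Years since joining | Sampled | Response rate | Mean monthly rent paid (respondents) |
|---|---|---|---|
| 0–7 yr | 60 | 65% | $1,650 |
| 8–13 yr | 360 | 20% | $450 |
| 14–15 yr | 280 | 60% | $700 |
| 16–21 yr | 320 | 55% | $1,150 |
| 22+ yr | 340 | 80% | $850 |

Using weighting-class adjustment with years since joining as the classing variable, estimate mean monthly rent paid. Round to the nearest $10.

$820

Each respondent's weight = sampled/responded in their class; summing within a class gives n_sampled, so:
  0–7 yr: 60 × 1650 = 99,000
  8–13 yr: 360 × 450 = 162,000
  14–15 yr: 280 × 700 = 196,000
  16–21 yr: 320 × 1150 = 368,000
  22+ yr: 340 × 850 = 289,000
Adjusted estimate = 1,114,000 / 1,360 = 819.118 → $820.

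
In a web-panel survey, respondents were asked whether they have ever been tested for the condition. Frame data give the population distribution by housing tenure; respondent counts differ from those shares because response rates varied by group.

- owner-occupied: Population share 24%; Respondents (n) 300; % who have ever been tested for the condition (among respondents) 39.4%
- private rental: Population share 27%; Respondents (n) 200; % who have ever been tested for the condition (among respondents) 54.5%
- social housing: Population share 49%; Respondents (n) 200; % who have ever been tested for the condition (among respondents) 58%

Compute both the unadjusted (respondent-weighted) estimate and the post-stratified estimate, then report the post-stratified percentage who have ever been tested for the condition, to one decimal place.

52.6%

Unadjusted (pooled respondent) estimate weights by respondent counts:
  (300/700)×39.4 + (200/700)×54.5 + (200/700)×58 = 49.0286%
Post-stratifying to population shares instead:
  0.24×39.4 + 0.27×54.5 + 0.49×58 = 52.591%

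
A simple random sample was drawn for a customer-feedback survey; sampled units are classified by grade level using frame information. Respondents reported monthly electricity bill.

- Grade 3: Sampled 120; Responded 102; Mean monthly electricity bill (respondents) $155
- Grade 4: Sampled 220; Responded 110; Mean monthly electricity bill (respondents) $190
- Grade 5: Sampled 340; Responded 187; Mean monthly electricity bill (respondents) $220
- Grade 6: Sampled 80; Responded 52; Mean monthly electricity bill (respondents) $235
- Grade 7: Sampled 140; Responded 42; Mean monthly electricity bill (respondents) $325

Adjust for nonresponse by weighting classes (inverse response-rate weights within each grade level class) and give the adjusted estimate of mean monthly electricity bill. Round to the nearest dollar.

$222

Response rates by class: Grade 3 102/120 = 85%, Grade 4 110/220 = 50%, Grade 5 187/340 = 55%, Grade 6 52/80 = 65%, Grade 7 42/140 = 30%.
Each respondent's weight = sampled/responded in their class; summing within a class gives n_sampled, so:
  Grade 3: 120 × 155 = 18,600
  Grade 4: 220 × 190 = 41,800
  Grade 5: 340 × 220 = 74,800
  Grade 6: 80 × 235 = 18,800
  Grade 7: 140 × 325 = 45,500
Adjusted estimate = 199,500 / 900 = 221.667 → $222.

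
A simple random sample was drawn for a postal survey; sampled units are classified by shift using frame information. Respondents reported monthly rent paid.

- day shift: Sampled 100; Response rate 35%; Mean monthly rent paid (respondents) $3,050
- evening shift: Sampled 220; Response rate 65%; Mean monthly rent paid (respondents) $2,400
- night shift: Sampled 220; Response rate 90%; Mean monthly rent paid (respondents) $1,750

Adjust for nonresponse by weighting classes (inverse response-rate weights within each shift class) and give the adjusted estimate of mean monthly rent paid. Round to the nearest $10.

Inverse-response-rate weighting restores each class to its sampled count, so class totals weight by n_sampled:
  day shift: 100 × 3050 = 305,000
  evening shift: 220 × 2400 = 528,000
  night shift: 220 × 1750 = 385,000
Adjusted estimate = 1,218,000 / 540 = 2255.56 → $2,260.

$2,260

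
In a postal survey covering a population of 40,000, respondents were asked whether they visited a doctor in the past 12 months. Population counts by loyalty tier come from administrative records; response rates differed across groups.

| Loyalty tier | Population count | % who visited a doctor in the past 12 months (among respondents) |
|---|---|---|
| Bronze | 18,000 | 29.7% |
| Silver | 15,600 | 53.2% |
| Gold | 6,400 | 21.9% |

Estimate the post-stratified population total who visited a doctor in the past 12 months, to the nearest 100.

Each cell contributes its population count × the respondent rate:
  Bronze: 18,000 × 29.7% = 5346
  Silver: 15,600 × 53.2% = 8299.2
  Gold: 6,400 × 21.9% = 1401.6
Estimated total = 15046.8 → 15,000.

15,000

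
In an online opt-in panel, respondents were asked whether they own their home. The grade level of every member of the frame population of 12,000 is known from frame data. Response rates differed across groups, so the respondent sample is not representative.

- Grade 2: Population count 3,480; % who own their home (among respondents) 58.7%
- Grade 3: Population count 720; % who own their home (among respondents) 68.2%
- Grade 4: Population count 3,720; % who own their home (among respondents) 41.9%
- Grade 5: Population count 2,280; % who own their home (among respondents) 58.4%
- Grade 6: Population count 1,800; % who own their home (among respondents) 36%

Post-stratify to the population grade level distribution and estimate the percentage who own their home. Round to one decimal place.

Reweight to the known grade level distribution:
  Grade 2: (3,480/12,000) × 58.7 = 17.023
  Grade 3: (720/12,000) × 68.2 = 4.092
  Grade 4: (3,720/12,000) × 41.9 = 12.989
  Grade 5: (2,280/12,000) × 58.4 = 11.096
  Grade 6: (1,800/12,000) × 36 = 5.4
Post-stratified estimate = 50.6 → 50.6%.

50.6%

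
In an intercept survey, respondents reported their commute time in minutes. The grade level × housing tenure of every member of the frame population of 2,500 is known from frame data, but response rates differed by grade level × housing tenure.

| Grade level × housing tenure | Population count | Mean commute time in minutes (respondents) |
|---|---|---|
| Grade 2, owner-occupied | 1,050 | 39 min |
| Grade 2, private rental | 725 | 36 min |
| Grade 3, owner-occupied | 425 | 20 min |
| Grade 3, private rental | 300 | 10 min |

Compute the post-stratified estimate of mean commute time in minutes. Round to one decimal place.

31.4

Each cell contributes population-share × respondent value:
  Grade 2, owner-occupied: (1,050/2,500) × 39 = 16.38
  Grade 2, private rental: (725/2,500) × 36 = 10.44
  Grade 3, owner-occupied: (425/2,500) × 20 = 3.4
  Grade 3, private rental: (300/2,500) × 10 = 1.2
Post-stratified estimate = 31.42 → 31.4.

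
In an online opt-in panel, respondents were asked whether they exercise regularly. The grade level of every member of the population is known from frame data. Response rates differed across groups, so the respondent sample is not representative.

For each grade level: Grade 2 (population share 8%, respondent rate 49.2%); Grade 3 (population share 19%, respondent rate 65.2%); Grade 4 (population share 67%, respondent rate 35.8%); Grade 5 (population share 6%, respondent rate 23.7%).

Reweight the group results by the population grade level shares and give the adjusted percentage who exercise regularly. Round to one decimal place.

Reweight to the known grade level distribution:
  Grade 2: 0.08 × 49.2 = 3.936
  Grade 3: 0.19 × 65.2 = 12.388
  Grade 4: 0.67 × 35.8 = 23.986
  Grade 5: 0.06 × 23.7 = 1.422
Post-stratified estimate = 41.732 → 41.7%.

41.7%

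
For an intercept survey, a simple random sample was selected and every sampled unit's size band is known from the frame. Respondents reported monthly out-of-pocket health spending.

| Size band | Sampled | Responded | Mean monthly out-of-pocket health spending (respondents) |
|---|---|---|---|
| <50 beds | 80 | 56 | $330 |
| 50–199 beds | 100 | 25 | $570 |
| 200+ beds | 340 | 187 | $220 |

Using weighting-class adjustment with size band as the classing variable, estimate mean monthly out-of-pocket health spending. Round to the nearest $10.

$300

Response rates by class: <50 beds 56/80 = 70%, 50–199 beds 25/100 = 25%, 200+ beds 187/340 = 55%.
Weighting each respondent by the inverse class response rate inflates each class back to its sampled size, so the class weight is n_sampled:
  <50 beds: 80 × 330 = 26,400
  50–199 beds: 100 × 570 = 57,000
  200+ beds: 340 × 220 = 74,800
Adjusted estimate = 158,200 / 520 = 304.231 → $300.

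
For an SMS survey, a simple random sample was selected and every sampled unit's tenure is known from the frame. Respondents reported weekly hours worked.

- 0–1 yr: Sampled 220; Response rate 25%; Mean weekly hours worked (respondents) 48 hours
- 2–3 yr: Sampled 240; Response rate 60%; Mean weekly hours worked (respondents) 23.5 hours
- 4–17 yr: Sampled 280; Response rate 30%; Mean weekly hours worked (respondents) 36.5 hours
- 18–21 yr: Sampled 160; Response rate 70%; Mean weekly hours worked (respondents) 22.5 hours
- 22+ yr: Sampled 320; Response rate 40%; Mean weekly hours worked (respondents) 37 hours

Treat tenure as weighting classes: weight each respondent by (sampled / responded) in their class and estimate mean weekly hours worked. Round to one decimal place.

34.3

Inverse-response-rate weighting restores each class to its sampled count, so class totals weight by n_sampled:
  0–1 yr: 220 × 48 = 10,560
  2–3 yr: 240 × 23.5 = 5640
  4–17 yr: 280 × 36.5 = 10,220
  18–21 yr: 160 × 22.5 = 3600
  22+ yr: 320 × 37 = 11,840
Adjusted estimate = 41,860 / 1,220 = 34.3115 → 34.3.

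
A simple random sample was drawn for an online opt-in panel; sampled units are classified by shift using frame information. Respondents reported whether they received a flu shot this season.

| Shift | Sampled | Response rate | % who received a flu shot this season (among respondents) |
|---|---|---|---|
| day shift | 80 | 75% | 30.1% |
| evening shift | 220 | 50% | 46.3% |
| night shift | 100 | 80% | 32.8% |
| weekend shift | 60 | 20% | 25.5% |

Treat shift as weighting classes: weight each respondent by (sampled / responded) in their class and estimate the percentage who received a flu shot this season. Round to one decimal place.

37.8%

Each respondent's weight = sampled/responded in their class; summing within a class gives n_sampled, so:
  day shift: 80 × 30.1 = 2408
  evening shift: 220 × 46.3 = 10,186
  night shift: 100 × 32.8 = 3280
  weekend shift: 60 × 25.5 = 1530
Adjusted estimate = 17,404 / 460 = 37.8348 → 37.8%.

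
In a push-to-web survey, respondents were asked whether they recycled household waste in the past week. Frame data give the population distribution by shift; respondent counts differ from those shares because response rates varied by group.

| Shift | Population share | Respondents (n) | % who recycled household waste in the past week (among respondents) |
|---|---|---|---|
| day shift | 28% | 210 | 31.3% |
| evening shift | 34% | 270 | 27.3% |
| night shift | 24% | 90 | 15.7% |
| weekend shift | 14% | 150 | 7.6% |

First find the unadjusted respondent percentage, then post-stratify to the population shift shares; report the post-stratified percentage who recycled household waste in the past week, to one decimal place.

22.9%

Unadjusted (pooled respondent) estimate weights by respondent counts:
  (210/720)×31.3 + (270/720)×27.3 + (90/720)×15.7 + (150/720)×7.6 = 22.9125%
Reweighting by population shift shares:
  0.28×31.3 + 0.34×27.3 + 0.24×15.7 + 0.14×7.6 = 22.878%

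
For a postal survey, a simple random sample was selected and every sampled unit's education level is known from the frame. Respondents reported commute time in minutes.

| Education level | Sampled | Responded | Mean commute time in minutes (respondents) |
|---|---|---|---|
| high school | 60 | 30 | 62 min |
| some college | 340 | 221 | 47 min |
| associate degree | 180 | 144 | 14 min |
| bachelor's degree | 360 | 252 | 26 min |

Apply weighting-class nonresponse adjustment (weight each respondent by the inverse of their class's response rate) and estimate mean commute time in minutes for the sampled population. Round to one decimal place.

33.6

Class response rates: high school 30/60 = 50%, some college 221/340 = 65%, associate degree 144/180 = 80%, bachelor's degree 252/360 = 70%.
Weighting each respondent by the inverse class response rate inflates each class back to its sampled size, so the class weight is n_sampled:
  high school: 60 × 62 = 3720
  some college: 340 × 47 = 15,980
  associate degree: 180 × 14 = 2520
  bachelor's degree: 360 × 26 = 9360
Adjusted estimate = 31,580 / 940 = 33.5957 → 33.6.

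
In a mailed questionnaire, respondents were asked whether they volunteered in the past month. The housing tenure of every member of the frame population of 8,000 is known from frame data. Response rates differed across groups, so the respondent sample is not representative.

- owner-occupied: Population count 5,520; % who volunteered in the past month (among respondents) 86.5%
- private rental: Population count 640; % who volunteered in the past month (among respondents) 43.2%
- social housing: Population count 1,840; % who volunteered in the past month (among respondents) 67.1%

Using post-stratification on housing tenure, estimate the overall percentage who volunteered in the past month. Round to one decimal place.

78.6%

Weight each group's respondent value by its population share:
  owner-occupied: (5,520/8,000) × 86.5 = 59.685
  private rental: (640/8,000) × 43.2 = 3.456
  social housing: (1,840/8,000) × 67.1 = 15.433
Post-stratified estimate = 78.574 → 78.6%.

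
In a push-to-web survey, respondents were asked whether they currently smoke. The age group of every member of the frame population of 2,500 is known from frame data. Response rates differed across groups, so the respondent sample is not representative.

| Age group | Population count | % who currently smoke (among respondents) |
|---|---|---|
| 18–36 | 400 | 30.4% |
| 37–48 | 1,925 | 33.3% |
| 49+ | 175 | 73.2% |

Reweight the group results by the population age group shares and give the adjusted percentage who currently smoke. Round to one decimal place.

Weight each group's respondent value by its population share:
  18–36: (400/2,500) × 30.4 = 4.864
  37–48: (1,925/2,500) × 33.3 = 25.641
  49+: (175/2,500) × 73.2 = 5.124
Post-stratified estimate = 35.629 → 35.6%.

35.6%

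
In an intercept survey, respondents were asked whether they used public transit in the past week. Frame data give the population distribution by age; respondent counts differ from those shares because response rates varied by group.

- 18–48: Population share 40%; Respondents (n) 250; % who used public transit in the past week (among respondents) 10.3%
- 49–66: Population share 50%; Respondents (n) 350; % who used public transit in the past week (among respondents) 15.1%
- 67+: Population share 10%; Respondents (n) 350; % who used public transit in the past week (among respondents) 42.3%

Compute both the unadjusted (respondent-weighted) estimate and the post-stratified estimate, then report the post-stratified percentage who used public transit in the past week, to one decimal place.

15.9%

Without adjustment, the pooled respondent share is:
  (250/950)×10.3 + (350/950)×15.1 + (350/950)×42.3 = 23.8579%
Reweighting by population age shares:
  0.4×10.3 + 0.5×15.1 + 0.1×42.3 = 15.9%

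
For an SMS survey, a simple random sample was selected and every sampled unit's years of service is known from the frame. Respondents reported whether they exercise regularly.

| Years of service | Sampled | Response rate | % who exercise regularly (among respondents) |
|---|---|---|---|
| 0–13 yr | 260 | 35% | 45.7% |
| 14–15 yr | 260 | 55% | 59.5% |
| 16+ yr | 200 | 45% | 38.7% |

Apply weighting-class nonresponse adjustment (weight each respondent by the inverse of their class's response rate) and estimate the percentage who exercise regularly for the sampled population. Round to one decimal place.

Inverse-response-rate weighting restores each class to its sampled count, so class totals weight by n_sampled:
  0–13 yr: 260 × 45.7 = 11,882
  14–15 yr: 260 × 59.5 = 15,470
  16+ yr: 200 × 38.7 = 7740
Adjusted estimate = 35,092 / 720 = 48.7389 → 48.7%.

48.7%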